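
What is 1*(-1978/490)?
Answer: -989/245 ≈ -4.0367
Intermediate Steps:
1*(-1978/490) = 1*(-1978*1/490) = 1*(-989/245) = -989/245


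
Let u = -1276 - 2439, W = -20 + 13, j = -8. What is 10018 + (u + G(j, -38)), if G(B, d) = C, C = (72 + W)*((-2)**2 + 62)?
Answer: 10593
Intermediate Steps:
W = -7
u = -3715
C = 4290 (C = (72 - 7)*((-2)**2 + 62) = 65*(4 + 62) = 65*66 = 4290)
G(B, d) = 4290
10018 + (u + G(j, -38)) = 10018 + (-3715 + 4290) = 10018 + 575 = 10593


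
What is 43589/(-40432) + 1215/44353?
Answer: -269168291/256182928 ≈ -1.0507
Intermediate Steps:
43589/(-40432) + 1215/44353 = 43589*(-1/40432) + 1215*(1/44353) = -6227/5776 + 1215/44353 = -269168291/256182928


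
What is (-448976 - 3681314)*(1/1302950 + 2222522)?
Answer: -1196063850695270129/130295 ≈ -9.1797e+12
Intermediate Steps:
(-448976 - 3681314)*(1/1302950 + 2222522) = -4130290*(1/1302950 + 2222522) = -4130290*2895835039901/1302950 = -1196063850695270129/130295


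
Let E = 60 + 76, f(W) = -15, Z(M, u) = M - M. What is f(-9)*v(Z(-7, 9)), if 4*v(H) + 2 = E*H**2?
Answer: 15/2 ≈ 7.5000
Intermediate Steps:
Z(M, u) = 0
E = 136
v(H) = -1/2 + 34*H**2 (v(H) = -1/2 + (136*H**2)/4 = -1/2 + 34*H**2)
f(-9)*v(Z(-7, 9)) = -15*(-1/2 + 34*0**2) = -15*(-1/2 + 34*0) = -15*(-1/2 + 0) = -15*(-1/2) = 15/2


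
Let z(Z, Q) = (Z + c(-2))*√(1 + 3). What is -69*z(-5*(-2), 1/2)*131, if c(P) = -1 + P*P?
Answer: -235014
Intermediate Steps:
c(P) = -1 + P²
z(Z, Q) = 6 + 2*Z (z(Z, Q) = (Z + (-1 + (-2)²))*√(1 + 3) = (Z + (-1 + 4))*√4 = (Z + 3)*2 = (3 + Z)*2 = 6 + 2*Z)
-69*z(-5*(-2), 1/2)*131 = -69*(6 + 2*(-5*(-2)))*131 = -69*(6 + 2*10)*131 = -69*(6 + 20)*131 = -69*26*131 = -1794*131 = -235014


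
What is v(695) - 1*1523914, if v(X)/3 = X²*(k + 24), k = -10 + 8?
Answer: 30355736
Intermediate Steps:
k = -2
v(X) = 66*X² (v(X) = 3*(X²*(-2 + 24)) = 3*(X²*22) = 3*(22*X²) = 66*X²)
v(695) - 1*1523914 = 66*695² - 1*1523914 = 66*483025 - 1523914 = 31879650 - 1523914 = 30355736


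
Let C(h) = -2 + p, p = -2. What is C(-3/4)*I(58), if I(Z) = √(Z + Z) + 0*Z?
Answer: -8*√29 ≈ -43.081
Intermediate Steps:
C(h) = -4 (C(h) = -2 - 2 = -4)
I(Z) = √2*√Z (I(Z) = √(2*Z) + 0 = √2*√Z + 0 = √2*√Z)
C(-3/4)*I(58) = -4*√2*√58 = -8*√29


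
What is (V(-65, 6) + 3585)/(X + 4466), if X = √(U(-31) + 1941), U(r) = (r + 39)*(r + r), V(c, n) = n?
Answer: 844074/1049669 - 3213*√5/1049669 ≈ 0.79729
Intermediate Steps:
U(r) = 2*r*(39 + r) (U(r) = (39 + r)*(2*r) = 2*r*(39 + r))
X = 17*√5 (X = √(2*(-31)*(39 - 31) + 1941) = √(2*(-31)*8 + 1941) = √(-496 + 1941) = √1445 = 17*√5 ≈ 38.013)
(V(-65, 6) + 3585)/(X + 4466) = (6 + 3585)/(17*√5 + 4466) = 3591/(4466 + 17*√5)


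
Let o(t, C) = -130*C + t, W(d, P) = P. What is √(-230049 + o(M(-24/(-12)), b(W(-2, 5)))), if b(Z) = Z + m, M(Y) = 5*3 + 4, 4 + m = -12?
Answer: 30*I*√254 ≈ 478.12*I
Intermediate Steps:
m = -16 (m = -4 - 12 = -16)
M(Y) = 19 (M(Y) = 15 + 4 = 19)
b(Z) = -16 + Z (b(Z) = Z - 16 = -16 + Z)
o(t, C) = t - 130*C
√(-230049 + o(M(-24/(-12)), b(W(-2, 5)))) = √(-230049 + (19 - 130*(-16 + 5))) = √(-230049 + (19 - 130*(-11))) = √(-230049 + (19 + 1430)) = √(-230049 + 1449) = √(-228600) = 30*I*√254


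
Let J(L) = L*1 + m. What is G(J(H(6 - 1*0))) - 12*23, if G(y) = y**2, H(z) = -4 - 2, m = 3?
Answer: -267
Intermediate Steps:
H(z) = -6
J(L) = 3 + L (J(L) = L*1 + 3 = L + 3 = 3 + L)
G(J(H(6 - 1*0))) - 12*23 = (3 - 6)**2 - 12*23 = (-3)**2 - 1*276 = 9 - 276 = -267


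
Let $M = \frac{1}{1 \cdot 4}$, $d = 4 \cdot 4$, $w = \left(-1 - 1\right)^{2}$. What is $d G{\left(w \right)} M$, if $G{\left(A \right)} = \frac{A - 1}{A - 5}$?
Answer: $-12$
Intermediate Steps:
$w = 4$ ($w = \left(-2\right)^{2} = 4$)
$G{\left(A \right)} = \frac{-1 + A}{-5 + A}$
$d = 16$
$M = \frac{1}{4} \approx 0.25$
$d G{\left(w \right)} M = 16 \frac{-1 + 4}{-5 + 4} \cdot \frac{1}{4} = 16 \frac{1}{-1} \cdot 3 \cdot \frac{1}{4} = 16 \left(\left(-1\right) 3\right) \frac{1}{4} = 16 \left(-3\right) \frac{1}{4} = \left(-48\right) \frac{1}{4} = -12$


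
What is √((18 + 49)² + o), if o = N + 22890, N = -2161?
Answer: 3*√2802 ≈ 158.80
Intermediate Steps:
o = 20729 (o = -2161 + 22890 = 20729)
√((18 + 49)² + o) = √((18 + 49)² + 20729) = √(67² + 20729) = √(4489 + 20729) = √25218 = 3*√2802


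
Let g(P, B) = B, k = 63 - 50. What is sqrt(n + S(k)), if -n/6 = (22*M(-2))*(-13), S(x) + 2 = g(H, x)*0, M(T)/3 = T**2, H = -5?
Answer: sqrt(20590) ≈ 143.49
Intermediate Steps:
M(T) = 3*T**2
k = 13
S(x) = -2 (S(x) = -2 + x*0 = -2 + 0 = -2)
n = 20592 (n = -6*22*(3*(-2)**2)*(-13) = -6*22*(3*4)*(-13) = -6*22*12*(-13) = -1584*(-13) = -6*(-3432) = 20592)
sqrt(n + S(k)) = sqrt(20592 - 2) = sqrt(20590)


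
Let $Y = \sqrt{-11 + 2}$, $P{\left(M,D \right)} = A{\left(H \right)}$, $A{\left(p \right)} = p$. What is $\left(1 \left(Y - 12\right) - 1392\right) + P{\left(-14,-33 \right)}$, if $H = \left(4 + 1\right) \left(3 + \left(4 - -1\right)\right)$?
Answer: $-1364 + 3 i \approx -1364.0 + 3.0 i$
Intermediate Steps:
$H = 40$ ($H = 5 \left(3 + \left(4 + 1\right)\right) = 5 \left(3 + 5\right) = 5 \cdot 8 = 40$)
$P{\left(M,D \right)} = 40$
$Y = 3 i$ ($Y = \sqrt{-9} = 3 i \approx 3.0 i$)
$\left(1 \left(Y - 12\right) - 1392\right) + P{\left(-14,-33 \right)} = \left(1 \left(3 i - 12\right) - 1392\right) + 40 = \left(1 \left(-12 + 3 i\right) - 1392\right) + 40 = \left(\left(-12 + 3 i\right) - 1392\right) + 40 = \left(-1404 + 3 i\right) + 40 = -1364 + 3 i$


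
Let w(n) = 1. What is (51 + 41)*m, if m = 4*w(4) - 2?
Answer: 184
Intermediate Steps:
m = 2 (m = 4*1 - 2 = 4 - 2 = 2)
(51 + 41)*m = (51 + 41)*2 = 92*2 = 184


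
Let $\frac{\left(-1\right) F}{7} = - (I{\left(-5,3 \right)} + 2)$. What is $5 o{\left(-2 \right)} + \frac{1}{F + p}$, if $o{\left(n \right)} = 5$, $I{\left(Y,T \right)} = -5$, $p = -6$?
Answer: $\frac{674}{27} \approx 24.963$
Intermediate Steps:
$F = -21$ ($F = - 7 \left(- (-5 + 2)\right) = - 7 \left(\left(-1\right) \left(-3\right)\right) = \left(-7\right) 3 = -21$)
$5 o{\left(-2 \right)} + \frac{1}{F + p} = 5 \cdot 5 + \frac{1}{-21 - 6} = 25 + \frac{1}{-27} = 25 - \frac{1}{27} = \frac{674}{27}$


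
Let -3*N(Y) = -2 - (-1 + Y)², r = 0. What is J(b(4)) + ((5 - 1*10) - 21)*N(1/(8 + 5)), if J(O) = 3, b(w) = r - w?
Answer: -847/39 ≈ -21.718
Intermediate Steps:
b(w) = -w (b(w) = 0 - w = -w)
N(Y) = ⅔ + (-1 + Y)²/3 (N(Y) = -(-2 - (-1 + Y)²)/3 = ⅔ + (-1 + Y)²/3)
J(b(4)) + ((5 - 1*10) - 21)*N(1/(8 + 5)) = 3 + ((5 - 1*10) - 21)*(⅔ + (-1 + 1/(8 + 5))²/3) = 3 + ((5 - 10) - 21)*(⅔ + (-1 + 1/13)²/3) = 3 + (-5 - 21)*(⅔ + (-1 + 1/13)²/3) = 3 - 26*(⅔ + (-12/13)²/3) = 3 - 26*(⅔ + (⅓)*(144/169)) = 3 - 26*(⅔ + 48/169) = 3 - 26*482/507 = 3 - 964/39 = -847/39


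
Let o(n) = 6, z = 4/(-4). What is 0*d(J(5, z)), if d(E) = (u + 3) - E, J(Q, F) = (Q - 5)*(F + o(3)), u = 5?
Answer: 0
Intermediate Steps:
z = -1 (z = 4*(-¼) = -1)
J(Q, F) = (-5 + Q)*(6 + F) (J(Q, F) = (Q - 5)*(F + 6) = (-5 + Q)*(6 + F))
d(E) = 8 - E (d(E) = (5 + 3) - E = 8 - E)
0*d(J(5, z)) = 0*(8 - (-30 - 5*(-1) + 6*5 - 1*5)) = 0*(8 - (-30 + 5 + 30 - 5)) = 0*(8 - 1*0) = 0*(8 + 0) = 0*8 = 0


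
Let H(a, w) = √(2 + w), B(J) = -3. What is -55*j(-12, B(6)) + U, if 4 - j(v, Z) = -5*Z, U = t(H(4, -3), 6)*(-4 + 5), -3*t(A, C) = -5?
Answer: 1820/3 ≈ 606.67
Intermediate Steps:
t(A, C) = 5/3 (t(A, C) = -⅓*(-5) = 5/3)
U = 5/3 (U = 5*(-4 + 5)/3 = (5/3)*1 = 5/3 ≈ 1.6667)
j(v, Z) = 4 + 5*Z (j(v, Z) = 4 - (-5)*Z = 4 + 5*Z)
-55*j(-12, B(6)) + U = -55*(4 + 5*(-3)) + 5/3 = -55*(4 - 15) + 5/3 = -55*(-11) + 5/3 = 605 + 5/3 = 1820/3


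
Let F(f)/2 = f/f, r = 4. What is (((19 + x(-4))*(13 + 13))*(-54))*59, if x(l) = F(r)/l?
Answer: -1532466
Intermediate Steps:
F(f) = 2 (F(f) = 2*(f/f) = 2*1 = 2)
x(l) = 2/l
(((19 + x(-4))*(13 + 13))*(-54))*59 = (((19 + 2/(-4))*(13 + 13))*(-54))*59 = (((19 + 2*(-1/4))*26)*(-54))*59 = (((19 - 1/2)*26)*(-54))*59 = (((37/2)*26)*(-54))*59 = (481*(-54))*59 = -25974*59 = -1532466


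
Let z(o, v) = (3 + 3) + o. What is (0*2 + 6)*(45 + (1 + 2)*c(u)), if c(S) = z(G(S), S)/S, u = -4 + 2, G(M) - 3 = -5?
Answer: 234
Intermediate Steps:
G(M) = -2 (G(M) = 3 - 5 = -2)
z(o, v) = 6 + o
u = -2
c(S) = 4/S (c(S) = (6 - 2)/S = 4/S)
(0*2 + 6)*(45 + (1 + 2)*c(u)) = (0*2 + 6)*(45 + (1 + 2)*(4/(-2))) = (0 + 6)*(45 + 3*(4*(-1/2))) = 6*(45 + 3*(-2)) = 6*(45 - 6) = 6*39 = 234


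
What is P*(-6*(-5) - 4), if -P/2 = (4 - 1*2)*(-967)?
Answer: 100568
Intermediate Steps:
P = 3868 (P = -2*(4 - 1*2)*(-967) = -2*(4 - 2)*(-967) = -4*(-967) = -2*(-1934) = 3868)
P*(-6*(-5) - 4) = 3868*(-6*(-5) - 4) = 3868*(30 - 4) = 3868*26 = 100568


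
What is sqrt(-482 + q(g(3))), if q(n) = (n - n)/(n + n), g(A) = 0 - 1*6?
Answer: I*sqrt(482) ≈ 21.954*I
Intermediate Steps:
g(A) = -6 (g(A) = 0 - 6 = -6)
q(n) = 0 (q(n) = 0/((2*n)) = 0*(1/(2*n)) = 0)
sqrt(-482 + q(g(3))) = sqrt(-482 + 0) = sqrt(-482) = I*sqrt(482)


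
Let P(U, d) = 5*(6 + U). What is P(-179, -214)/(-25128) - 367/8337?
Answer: -670157/69830712 ≈ -0.0095969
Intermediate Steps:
P(U, d) = 30 + 5*U
P(-179, -214)/(-25128) - 367/8337 = (30 + 5*(-179))/(-25128) - 367/8337 = (30 - 895)*(-1/25128) - 367*1/8337 = -865*(-1/25128) - 367/8337 = 865/25128 - 367/8337 = -670157/69830712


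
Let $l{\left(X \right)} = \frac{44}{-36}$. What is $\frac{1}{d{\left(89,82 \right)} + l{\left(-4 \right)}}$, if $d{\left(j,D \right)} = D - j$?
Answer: $- \frac{9}{74} \approx -0.12162$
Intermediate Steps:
$l{\left(X \right)} = - \frac{11}{9}$ ($l{\left(X \right)} = 44 \left(- \frac{1}{36}\right) = - \frac{11}{9}$)
$\frac{1}{d{\left(89,82 \right)} + l{\left(-4 \right)}} = \frac{1}{\left(82 - 89\right) - \frac{11}{9}} = \frac{1}{-7 - \frac{11}{9}} = \frac{1}{- \frac{74}{9}} = - \frac{9}{74}$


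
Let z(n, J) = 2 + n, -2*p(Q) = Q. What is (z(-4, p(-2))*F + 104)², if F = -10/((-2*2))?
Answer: 9801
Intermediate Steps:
p(Q) = -Q/2
F = 5/2 (F = -10/(-4) = -10*(-¼) = 5/2 ≈ 2.5000)
(z(-4, p(-2))*F + 104)² = ((2 - 4)*(5/2) + 104)² = (-2*5/2 + 104)² = (-5 + 104)² = 99² = 9801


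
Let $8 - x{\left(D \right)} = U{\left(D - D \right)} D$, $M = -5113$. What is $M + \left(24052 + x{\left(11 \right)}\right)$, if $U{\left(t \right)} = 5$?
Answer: $18892$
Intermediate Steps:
$x{\left(D \right)} = 8 - 5 D$
$M + \left(24052 + x{\left(11 \right)}\right) = -5113 + \left(24052 + \left(8 - 55\right)\right) = -5113 + \left(24052 - 47\right) = -5113 + 24005 = 18892$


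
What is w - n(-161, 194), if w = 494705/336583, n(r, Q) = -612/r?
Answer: -126341291/54189863 ≈ -2.3315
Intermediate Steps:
w = 494705/336583 (w = 494705*(1/336583) = 494705/336583 ≈ 1.4698)
w - n(-161, 194) = 494705/336583 - (-612)/(-161) = 494705/336583 - (-612)*(-1)/161 = 494705/336583 - 1*612/161 = 494705/336583 - 612/161 = -126341291/54189863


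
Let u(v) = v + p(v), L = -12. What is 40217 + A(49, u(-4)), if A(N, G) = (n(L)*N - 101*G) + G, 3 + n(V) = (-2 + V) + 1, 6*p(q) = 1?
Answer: 119449/3 ≈ 39816.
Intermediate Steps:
p(q) = ⅙ (p(q) = (⅙)*1 = ⅙)
n(V) = -4 + V (n(V) = -3 + ((-2 + V) + 1) = -3 + (-1 + V) = -4 + V)
u(v) = ⅙ + v (u(v) = v + ⅙ = ⅙ + v)
A(N, G) = -100*G - 16*N (A(N, G) = ((-4 - 12)*N - 101*G) + G = (-16*N - 101*G) + G = (-101*G - 16*N) + G = -100*G - 16*N)
40217 + A(49, u(-4)) = 40217 + (-100*(⅙ - 4) - 16*49) = 40217 + (-100*(-23/6) - 784) = 40217 + (1150/3 - 784) = 40217 - 1202/3 = 119449/3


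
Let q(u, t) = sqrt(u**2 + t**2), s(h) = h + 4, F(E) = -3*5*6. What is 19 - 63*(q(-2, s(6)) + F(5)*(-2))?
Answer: -11321 - 126*sqrt(26) ≈ -11963.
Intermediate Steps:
F(E) = -90 (F(E) = -15*6 = -90)
s(h) = 4 + h
q(u, t) = sqrt(t**2 + u**2)
19 - 63*(q(-2, s(6)) + F(5)*(-2)) = 19 - 63*(sqrt((4 + 6)**2 + (-2)**2) - 90*(-2)) = 19 - 63*(sqrt(10**2 + 4) + 180) = 19 - 63*(sqrt(100 + 4) + 180) = 19 - 63*(sqrt(104) + 180) = 19 - 63*(2*sqrt(26) + 180) = 19 - 63*(180 + 2*sqrt(26)) = 19 + (-11340 - 126*sqrt(26)) = -11321 - 126*sqrt(26)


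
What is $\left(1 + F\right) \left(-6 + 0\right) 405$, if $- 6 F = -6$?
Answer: $-4860$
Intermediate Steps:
$F = 1$ ($F = \left(- \frac{1}{6}\right) \left(-6\right) = 1$)
$\left(1 + F\right) \left(-6 + 0\right) 405 = \left(1 + 1\right) \left(-6 + 0\right) 405 = 2 \left(-6\right) 405 = \left(-12\right) 405 = -4860$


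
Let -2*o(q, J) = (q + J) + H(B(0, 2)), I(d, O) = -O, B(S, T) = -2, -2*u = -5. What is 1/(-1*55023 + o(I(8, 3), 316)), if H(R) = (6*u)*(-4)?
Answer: -2/110299 ≈ -1.8133e-5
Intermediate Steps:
u = 5/2 (u = -½*(-5) = 5/2 ≈ 2.5000)
H(R) = -60 (H(R) = (6*(5/2))*(-4) = 15*(-4) = -60)
o(q, J) = 30 - J/2 - q/2 (o(q, J) = -((q + J) - 60)/2 = -((J + q) - 60)/2 = -(-60 + J + q)/2 = 30 - J/2 - q/2)
1/(-1*55023 + o(I(8, 3), 316)) = 1/(-1*55023 + (30 - ½*316 - (-1)*3/2)) = 1/(-55023 + (30 - 158 - ½*(-3))) = 1/(-55023 + (30 - 158 + 3/2)) = 1/(-55023 - 253/2) = 1/(-110299/2) = -2/110299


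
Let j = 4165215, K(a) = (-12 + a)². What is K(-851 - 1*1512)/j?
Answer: 1128125/833043 ≈ 1.3542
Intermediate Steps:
K(-851 - 1*1512)/j = (-12 + (-851 - 1*1512))²/4165215 = (-12 + (-851 - 1512))²*(1/4165215) = (-12 - 2363)²*(1/4165215) = (-2375)²*(1/4165215) = 5640625*(1/4165215) = 1128125/833043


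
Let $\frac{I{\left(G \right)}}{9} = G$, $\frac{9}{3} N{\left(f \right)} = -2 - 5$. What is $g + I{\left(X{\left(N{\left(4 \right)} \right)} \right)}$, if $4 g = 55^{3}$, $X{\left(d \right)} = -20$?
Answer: $\frac{165655}{4} \approx 41414.0$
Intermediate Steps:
$N{\left(f \right)} = - \frac{7}{3}$ ($N{\left(f \right)} = \frac{-2 - 5}{3} = \frac{1}{3} \left(-7\right) = - \frac{7}{3}$)
$g = \frac{166375}{4}$ ($g = \frac{55^{3}}{4} = \frac{1}{4} \cdot 166375 = \frac{166375}{4} \approx 41594.0$)
$I{\left(G \right)} = 9 G$
$g + I{\left(X{\left(N{\left(4 \right)} \right)} \right)} = \frac{166375}{4} + 9 \left(-20\right) = \frac{166375}{4} - 180 = \frac{165655}{4}$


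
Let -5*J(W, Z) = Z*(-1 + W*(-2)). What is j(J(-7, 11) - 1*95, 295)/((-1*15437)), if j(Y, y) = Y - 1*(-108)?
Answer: 78/77185 ≈ 0.0010106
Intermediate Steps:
J(W, Z) = -Z*(-1 - 2*W)/5 (J(W, Z) = -Z*(-1 + W*(-2))/5 = -Z*(-1 - 2*W)/5)
j(Y, y) = 108 + Y (j(Y, y) = Y + 108 = 108 + Y)
j(J(-7, 11) - 1*95, 295)/((-1*15437)) = (108 + ((⅕)*11*(1 + 2*(-7)) - 1*95))/((-1*15437)) = (108 + ((⅕)*11*(1 - 14) - 95))/(-15437) = (108 + ((⅕)*11*(-13) - 95))*(-1/15437) = (108 + (-143/5 - 95))*(-1/15437) = (108 - 618/5)*(-1/15437) = -78/5*(-1/15437) = 78/77185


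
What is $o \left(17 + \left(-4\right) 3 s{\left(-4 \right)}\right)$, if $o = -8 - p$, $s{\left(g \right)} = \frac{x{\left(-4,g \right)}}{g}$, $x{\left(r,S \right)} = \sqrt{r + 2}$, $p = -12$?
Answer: $68 + 12 i \sqrt{2} \approx 68.0 + 16.971 i$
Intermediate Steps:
$x{\left(r,S \right)} = \sqrt{2 + r}$
$s{\left(g \right)} = \frac{i \sqrt{2}}{g}$ ($s{\left(g \right)} = \frac{\sqrt{2 - 4}}{g} = \frac{\sqrt{-2}}{g} = \frac{i \sqrt{2}}{g}$)
$o = 4$ ($o = -8 - -12 = -8 + 12 = 4$)
$o \left(17 + \left(-4\right) 3 s{\left(-4 \right)}\right) = 4 \left(17 + \left(-4\right) 3 \frac{i \sqrt{2}}{-4}\right) = 4 \left(17 - 12 i \sqrt{2} \left(- \frac{1}{4}\right)\right) = 4 \left(17 - 12 \left(- \frac{i \sqrt{2}}{4}\right)\right) = 4 \left(17 + 3 i \sqrt{2}\right) = 68 + 12 i \sqrt{2}$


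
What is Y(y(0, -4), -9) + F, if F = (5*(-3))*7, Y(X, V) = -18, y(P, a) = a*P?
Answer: -123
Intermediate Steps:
y(P, a) = P*a
F = -105 (F = -15*7 = -105)
Y(y(0, -4), -9) + F = -18 - 105 = -123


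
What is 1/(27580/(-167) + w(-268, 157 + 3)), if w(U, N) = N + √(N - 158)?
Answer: -71810/341911 - 27889*√2/683822 ≈ -0.26770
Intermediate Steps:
w(U, N) = N + √(-158 + N)
1/(27580/(-167) + w(-268, 157 + 3)) = 1/(27580/(-167) + ((157 + 3) + √(-158 + (157 + 3)))) = 1/(27580*(-1/167) + (160 + √(-158 + 160))) = 1/(-27580/167 + (160 + √2)) = 1/(-860/167 + √2)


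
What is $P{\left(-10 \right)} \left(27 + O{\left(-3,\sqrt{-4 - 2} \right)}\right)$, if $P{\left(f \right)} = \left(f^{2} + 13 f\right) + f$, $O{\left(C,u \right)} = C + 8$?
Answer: $-1280$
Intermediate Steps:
$O{\left(C,u \right)} = 8 + C$
$P{\left(f \right)} = f^{2} + 14 f$
$P{\left(-10 \right)} \left(27 + O{\left(-3,\sqrt{-4 - 2} \right)}\right) = - 10 \left(14 - 10\right) \left(27 + \left(8 - 3\right)\right) = \left(-10\right) 4 \left(27 + 5\right) = \left(-40\right) 32 = -1280$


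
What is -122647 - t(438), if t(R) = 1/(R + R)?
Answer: -107438773/876 ≈ -1.2265e+5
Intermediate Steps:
t(R) = 1/(2*R)
-122647 - t(438) = -122647 - 1/(2*438) = -122647 - 1*1/876 = -122647 - 1/876 = -107438773/876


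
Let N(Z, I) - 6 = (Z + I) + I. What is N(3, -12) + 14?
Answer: -1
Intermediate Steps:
N(Z, I) = 6 + Z + 2*I (N(Z, I) = 6 + ((Z + I) + I) = 6 + ((I + Z) + I) = 6 + (Z + 2*I) = 6 + Z + 2*I)
N(3, -12) + 14 = (6 + 3 + 2*(-12)) + 14 = (6 + 3 - 24) + 14 = -15 + 14 = -1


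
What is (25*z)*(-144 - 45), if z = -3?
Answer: 14175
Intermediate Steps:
(25*z)*(-144 - 45) = (25*(-3))*(-144 - 45) = -75*(-189) = 14175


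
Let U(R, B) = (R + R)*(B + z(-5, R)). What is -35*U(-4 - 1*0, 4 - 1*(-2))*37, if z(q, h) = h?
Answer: 20720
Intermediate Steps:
U(R, B) = 2*R*(B + R) (U(R, B) = (R + R)*(B + R) = (2*R)*(B + R) = 2*R*(B + R))
-35*U(-4 - 1*0, 4 - 1*(-2))*37 = -70*(-4 - 1*0)*((4 - 1*(-2)) + (-4 - 1*0))*37 = -70*(-4 + 0)*((4 + 2) + (-4 + 0))*37 = -70*(-4)*(6 - 4)*37 = -70*(-4)*2*37 = -35*(-16)*37 = 560*37 = 20720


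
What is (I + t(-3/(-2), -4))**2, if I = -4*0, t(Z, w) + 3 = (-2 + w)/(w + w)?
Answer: 81/16 ≈ 5.0625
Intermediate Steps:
t(Z, w) = -3 + (-2 + w)/(2*w) (t(Z, w) = -3 + (-2 + w)/(w + w) = -3 + (-2 + w)/((2*w)) = -3 + (-2 + w)*(1/(2*w)) = -3 + (-2 + w)/(2*w))
I = 0
(I + t(-3/(-2), -4))**2 = (0 + (-5/2 - 1/(-4)))**2 = (0 + (-5/2 - 1*(-1/4)))**2 = (0 + (-5/2 + 1/4))**2 = (0 - 9/4)**2 = (-9/4)**2 = 81/16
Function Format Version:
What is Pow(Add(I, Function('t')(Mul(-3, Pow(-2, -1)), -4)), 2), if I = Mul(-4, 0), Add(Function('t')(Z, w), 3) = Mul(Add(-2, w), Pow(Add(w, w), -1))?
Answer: Rational(81, 16) ≈ 5.0625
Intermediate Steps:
Function('t')(Z, w) = Add(-3, Mul(Rational(1, 2), Pow(w, -1), Add(-2, w))) (Function('t')(Z, w) = Add(-3, Mul(Add(-2, w), Pow(Add(w, w), -1))) = Add(-3, Mul(Add(-2, w), Pow(Mul(2, w), -1))) = Add(-3, Mul(Add(-2, w), Mul(Rational(1, 2), Pow(w, -1)))) = Add(-3, Mul(Rational(1, 2), Pow(w, -1), Add(-2, w))))
I = 0
Pow(Add(I, Function('t')(Mul(-3, Pow(-2, -1)), -4)), 2) = Pow(Add(0, Add(Rational(-5, 2), Mul(-1, Pow(-4, -1)))), 2) = Pow(Add(0, Add(Rational(-5, 2), Mul(-1, Rational(-1, 4)))), 2) = Pow(Add(0, Add(Rational(-5, 2), Rational(1, 4))), 2) = Pow(Add(0, Rational(-9, 4)), 2) = Pow(Rational(-9, 4), 2) = Rational(81, 16)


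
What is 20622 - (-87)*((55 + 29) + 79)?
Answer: 34803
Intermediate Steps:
20622 - (-87)*((55 + 29) + 79) = 20622 - (-87)*(84 + 79) = 20622 - (-87)*163 = 20622 - 1*(-14181) = 20622 + 14181 = 34803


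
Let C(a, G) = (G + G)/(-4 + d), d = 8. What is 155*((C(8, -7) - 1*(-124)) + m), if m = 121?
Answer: 74865/2 ≈ 37433.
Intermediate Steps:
C(a, G) = G/2 (C(a, G) = (G + G)/(-4 + 8) = (2*G)/4 = (2*G)*(1/4) = G/2)
155*((C(8, -7) - 1*(-124)) + m) = 155*(((1/2)*(-7) - 1*(-124)) + 121) = 155*((-7/2 + 124) + 121) = 155*(241/2 + 121) = 155*(483/2) = 74865/2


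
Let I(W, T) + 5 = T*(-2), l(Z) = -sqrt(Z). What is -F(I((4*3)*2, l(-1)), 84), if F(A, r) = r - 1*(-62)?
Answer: -146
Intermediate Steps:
I(W, T) = -5 - 2*T (I(W, T) = -5 + T*(-2) = -5 - 2*T)
F(A, r) = 62 + r (F(A, r) = r + 62 = 62 + r)
-F(I((4*3)*2, l(-1)), 84) = -(62 + 84) = -1*146 = -146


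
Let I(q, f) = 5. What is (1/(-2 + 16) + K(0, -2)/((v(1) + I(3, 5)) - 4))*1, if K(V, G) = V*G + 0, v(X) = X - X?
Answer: 1/14 ≈ 0.071429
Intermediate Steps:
v(X) = 0
K(V, G) = G*V (K(V, G) = G*V + 0 = G*V)
(1/(-2 + 16) + K(0, -2)/((v(1) + I(3, 5)) - 4))*1 = (1/(-2 + 16) + (-2*0)/((0 + 5) - 4))*1 = (1/14 + 0/(5 - 4))*1 = (1/14 + 0/1)*1 = (1/14 + 0*1)*1 = (1/14 + 0)*1 = (1/14)*1 = 1/14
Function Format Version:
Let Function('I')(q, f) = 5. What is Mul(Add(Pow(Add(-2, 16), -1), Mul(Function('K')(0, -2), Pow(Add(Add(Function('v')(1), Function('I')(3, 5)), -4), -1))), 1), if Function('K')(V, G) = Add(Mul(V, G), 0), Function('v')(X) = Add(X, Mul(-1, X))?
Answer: Rational(1, 14) ≈ 0.071429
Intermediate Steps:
Function('v')(X) = 0
Function('K')(V, G) = Mul(G, V) (Function('K')(V, G) = Add(Mul(G, V), 0) = Mul(G, V))
Mul(Add(Pow(Add(-2, 16), -1), Mul(Function('K')(0, -2), Pow(Add(Add(Function('v')(1), Function('I')(3, 5)), -4), -1))), 1) = Mul(Add(Pow(Add(-2, 16), -1), Mul(Mul(-2, 0), Pow(Add(Add(0, 5), -4), -1))), 1) = Mul(Add(Pow(14, -1), Mul(0, Pow(Add(5, -4), -1))), 1) = Mul(Add(Rational(1, 14), Mul(0, Pow(1, -1))), 1) = Mul(Add(Rational(1, 14), Mul(0, 1)), 1) = Mul(Add(Rational(1, 14), 0), 1) = Mul(Rational(1, 14), 1) = Rational(1, 14)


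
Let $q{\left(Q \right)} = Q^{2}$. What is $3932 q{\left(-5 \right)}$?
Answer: $98300$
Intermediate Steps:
$3932 q{\left(-5 \right)} = 3932 \left(-5\right)^{2} = 3932 \cdot 25 = 98300$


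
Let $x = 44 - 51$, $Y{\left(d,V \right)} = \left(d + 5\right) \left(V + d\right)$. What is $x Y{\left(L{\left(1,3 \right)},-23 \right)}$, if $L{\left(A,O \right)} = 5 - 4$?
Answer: $924$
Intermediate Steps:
$L{\left(A,O \right)} = 1$ ($L{\left(A,O \right)} = 5 - 4 = 1$)
$Y{\left(d,V \right)} = \left(5 + d\right) \left(V + d\right)$
$x = -7$ ($x = 44 - 51 = -7$)
$x Y{\left(L{\left(1,3 \right)},-23 \right)} = - 7 \left(1^{2} + 5 \left(-23\right) + 5 \cdot 1 - 23\right) = - 7 \left(1 - 115 + 5 - 23\right) = \left(-7\right) \left(-132\right) = 924$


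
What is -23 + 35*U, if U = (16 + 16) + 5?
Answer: 1272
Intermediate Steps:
U = 37 (U = 32 + 5 = 37)
-23 + 35*U = -23 + 35*37 = -23 + 1295 = 1272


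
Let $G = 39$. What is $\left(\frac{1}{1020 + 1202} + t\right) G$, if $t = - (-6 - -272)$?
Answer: $- \frac{23050989}{2222} \approx -10374.0$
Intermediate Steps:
$t = -266$ ($t = - (-6 + 272) = \left(-1\right) 266 = -266$)
$\left(\frac{1}{1020 + 1202} + t\right) G = \left(\frac{1}{1020 + 1202} - 266\right) 39 = \left(\frac{1}{2222} - 266\right) 39 = \left(- \frac{591051}{2222}\right) 39 = - \frac{23050989}{2222}$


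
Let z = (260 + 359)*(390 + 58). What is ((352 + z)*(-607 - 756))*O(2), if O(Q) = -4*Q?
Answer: 3027648256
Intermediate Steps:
z = 277312 (z = 619*448 = 277312)
((352 + z)*(-607 - 756))*O(2) = ((352 + 277312)*(-607 - 756))*(-4*2) = (277664*(-1363))*(-8) = -378456032*(-8) = 3027648256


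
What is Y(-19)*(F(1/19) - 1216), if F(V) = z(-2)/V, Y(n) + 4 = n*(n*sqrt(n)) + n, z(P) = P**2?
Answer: 26220 - 411540*I*sqrt(19) ≈ 26220.0 - 1.7939e+6*I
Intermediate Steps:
Y(n) = -4 + n + n**(5/2) (Y(n) = -4 + (n*(n*sqrt(n)) + n) = -4 + (n*n**(3/2) + n) = -4 + (n**(5/2) + n) = -4 + (n + n**(5/2)) = -4 + n + n**(5/2))
F(V) = 4/V (F(V) = (-2)**2/V = 4/V)
Y(-19)*(F(1/19) - 1216) = (-4 - 19 + (-19)**(5/2))*(4/(1/19) - 1216) = (-4 - 19 + 361*I*sqrt(19))*(4/(1/19) - 1216) = (-23 + 361*I*sqrt(19))*(4*19 - 1216) = (-23 + 361*I*sqrt(19))*(76 - 1216) = (-23 + 361*I*sqrt(19))*(-1140) = 26220 - 411540*I*sqrt(19)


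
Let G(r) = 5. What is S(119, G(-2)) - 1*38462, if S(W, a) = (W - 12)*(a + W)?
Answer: -25194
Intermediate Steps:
S(W, a) = (-12 + W)*(W + a)
S(119, G(-2)) - 1*38462 = (119**2 - 12*119 - 12*5 + 119*5) - 1*38462 = (14161 - 1428 - 60 + 595) - 38462 = 13268 - 38462 = -25194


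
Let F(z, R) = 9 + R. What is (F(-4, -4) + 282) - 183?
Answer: 104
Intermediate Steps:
(F(-4, -4) + 282) - 183 = ((9 - 4) + 282) - 183 = (5 + 282) - 183 = 287 - 183 = 104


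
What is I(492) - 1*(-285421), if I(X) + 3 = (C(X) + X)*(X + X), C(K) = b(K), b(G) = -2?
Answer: 767578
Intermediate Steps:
C(K) = -2
I(X) = -3 + 2*X*(-2 + X) (I(X) = -3 + (-2 + X)*(X + X) = -3 + (-2 + X)*(2*X) = -3 + 2*X*(-2 + X))
I(492) - 1*(-285421) = (-3 - 4*492 + 2*492²) - 1*(-285421) = (-3 - 1968 + 2*242064) + 285421 = (-3 - 1968 + 484128) + 285421 = 482157 + 285421 = 767578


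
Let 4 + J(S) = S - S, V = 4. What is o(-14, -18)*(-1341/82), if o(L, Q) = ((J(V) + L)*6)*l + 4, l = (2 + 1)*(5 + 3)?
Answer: 1735254/41 ≈ 42323.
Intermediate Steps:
J(S) = -4 (J(S) = -4 + (S - S) = -4 + 0 = -4)
l = 24 (l = 3*8 = 24)
o(L, Q) = -572 + 144*L (o(L, Q) = ((-4 + L)*6)*24 + 4 = (-24 + 6*L)*24 + 4 = (-576 + 144*L) + 4 = -572 + 144*L)
o(-14, -18)*(-1341/82) = (-572 + 144*(-14))*(-1341/82) = (-572 - 2016)*(-1341*1/82) = -2588*(-1341/82) = 1735254/41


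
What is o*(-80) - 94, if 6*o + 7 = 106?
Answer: -1414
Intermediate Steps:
o = 33/2 (o = -7/6 + (⅙)*106 = -7/6 + 53/3 = 33/2 ≈ 16.500)
o*(-80) - 94 = (33/2)*(-80) - 94 = -1320 - 94 = -1414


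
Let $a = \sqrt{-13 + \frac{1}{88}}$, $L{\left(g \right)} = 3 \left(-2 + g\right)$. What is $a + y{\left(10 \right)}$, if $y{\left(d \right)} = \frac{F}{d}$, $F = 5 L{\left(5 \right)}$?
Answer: $\frac{9}{2} + \frac{3 i \sqrt{2794}}{44} \approx 4.5 + 3.604 i$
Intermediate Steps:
$L{\left(g \right)} = -6 + 3 g$
$F = 45$ ($F = 5 \left(-6 + 3 \cdot 5\right) = 5 \left(-6 + 15\right) = 5 \cdot 9 = 45$)
$y{\left(d \right)} = \frac{45}{d}$
$a = \frac{3 i \sqrt{2794}}{44}$ ($a = \sqrt{-13 + \frac{1}{88}} = \sqrt{- \frac{1143}{88}} = \frac{3 i \sqrt{2794}}{44} \approx 3.604 i$)
$a + y{\left(10 \right)} = \frac{3 i \sqrt{2794}}{44} + \frac{45}{10} = \frac{3 i \sqrt{2794}}{44} + 45 \cdot \frac{1}{10} = \frac{3 i \sqrt{2794}}{44} + \frac{9}{2} = \frac{9}{2} + \frac{3 i \sqrt{2794}}{44}$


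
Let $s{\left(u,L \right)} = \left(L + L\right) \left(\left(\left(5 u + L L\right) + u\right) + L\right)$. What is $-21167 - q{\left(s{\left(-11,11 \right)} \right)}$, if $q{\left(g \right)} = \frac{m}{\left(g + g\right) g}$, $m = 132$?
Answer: $- \frac{676158649}{31944} \approx -21167.0$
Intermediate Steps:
$s{\left(u,L \right)} = 2 L \left(L + L^{2} + 6 u\right)$ ($s{\left(u,L \right)} = 2 L \left(\left(\left(5 u + L^{2}\right) + u\right) + L\right) = 2 L \left(\left(\left(L^{2} + 5 u\right) + u\right) + L\right) = 2 L \left(\left(L^{2} + 6 u\right) + L\right) = 2 L \left(L + L^{2} + 6 u\right)$)
$q{\left(g \right)} = \frac{66}{g^{2}}$ ($q{\left(g \right)} = \frac{132}{\left(g + g\right) g} = \frac{132}{2 g g} = \frac{132}{2 g^{2}} = 132 \frac{1}{2 g^{2}} = \frac{66}{g^{2}}$)
$-21167 - q{\left(s{\left(-11,11 \right)} \right)} = -21167 - \frac{66}{484 \left(11 + 11^{2} + 6 \left(-11\right)\right)^{2}} = -21167 - \frac{66}{484 \left(11 + 121 - 66\right)^{2}} = -21167 - \frac{66}{2108304} = -21167 - 66 \cdot \frac{1}{2108304} = -21167 - \frac{1}{31944} = - \frac{676158649}{31944}$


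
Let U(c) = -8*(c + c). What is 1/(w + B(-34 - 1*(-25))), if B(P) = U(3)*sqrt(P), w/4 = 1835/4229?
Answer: 7760215/92726411044 + 160959969*I/23181602761 ≈ 8.3689e-5 + 0.0069434*I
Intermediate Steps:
U(c) = -16*c
w = 7340/4229 (w = 4*(1835/4229) = 7340/4229 ≈ 1.7356)
B(P) = -48*sqrt(P) (B(P) = (-16*3)*sqrt(P) = -48*sqrt(P))
1/(w + B(-34 - 1*(-25))) = 1/(7340/4229 - 48*sqrt(-34 - 1*(-25))) = 1/(7340/4229 - 48*sqrt(-34 + 25)) = 1/(7340/4229 - 144*I) = 17884441*(7340/4229 + 144*I)/370905644176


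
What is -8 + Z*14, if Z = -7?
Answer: -106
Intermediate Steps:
-8 + Z*14 = -8 - 7*14 = -8 - 98 = -106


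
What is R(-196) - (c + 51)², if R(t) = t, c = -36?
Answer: -421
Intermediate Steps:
R(-196) - (c + 51)² = -196 - (-36 + 51)² = -196 - 1*15² = -196 - 1*225 = -196 - 225 = -421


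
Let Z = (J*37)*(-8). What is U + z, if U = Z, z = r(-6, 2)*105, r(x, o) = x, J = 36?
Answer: -11286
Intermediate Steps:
z = -630 (z = -6*105 = -630)
Z = -10656 (Z = (36*37)*(-8) = 1332*(-8) = -10656)
U = -10656
U + z = -10656 - 630 = -11286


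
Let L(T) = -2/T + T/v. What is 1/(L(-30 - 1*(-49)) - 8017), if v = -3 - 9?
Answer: -228/1828261 ≈ -0.00012471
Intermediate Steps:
v = -12
L(T) = -2/T - T/12 (L(T) = -2/T + T/(-12) = -2/T + T*(-1/12) = -2/T - T/12)
1/(L(-30 - 1*(-49)) - 8017) = 1/((-2/(-30 - 1*(-49)) - (-30 - 1*(-49))/12) - 8017) = 1/((-2/(-30 + 49) - (-30 + 49)/12) - 8017) = 1/((-2/19 - 1/12*19) - 8017) = 1/((-2*1/19 - 19/12) - 8017) = 1/((-2/19 - 19/12) - 8017) = 1/(-385/228 - 8017) = 1/(-1828261/228) = -228/1828261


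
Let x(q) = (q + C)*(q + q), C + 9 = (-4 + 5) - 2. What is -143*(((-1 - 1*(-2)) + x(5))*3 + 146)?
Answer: 143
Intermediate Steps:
C = -10 (C = -9 + ((-4 + 5) - 2) = -9 + (1 - 2) = -9 - 1 = -10)
x(q) = 2*q*(-10 + q) (x(q) = (q - 10)*(q + q) = (-10 + q)*(2*q) = 2*q*(-10 + q))
-143*(((-1 - 1*(-2)) + x(5))*3 + 146) = -143*(((-1 - 1*(-2)) + 2*5*(-10 + 5))*3 + 146) = -143*(((-1 + 2) + 2*5*(-5))*3 + 146) = -143*((1 - 50)*3 + 146) = -143*(-49*3 + 146) = -143*(-147 + 146) = -143*(-1) = 143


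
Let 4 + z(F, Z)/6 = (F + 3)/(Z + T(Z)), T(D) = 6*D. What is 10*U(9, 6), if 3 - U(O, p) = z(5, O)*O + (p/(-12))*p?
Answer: 15060/7 ≈ 2151.4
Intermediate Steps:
z(F, Z) = -24 + 6*(3 + F)/(7*Z) (z(F, Z) = -24 + 6*((F + 3)/(Z + 6*Z)) = -24 + 6*((3 + F)/((7*Z))) = -24 + 6*((3 + F)*(1/(7*Z))) = -24 + 6*((3 + F)/(7*Z)) = -24 + 6*(3 + F)/(7*Z))
U(O, p) = -27/7 + 24*O + p²/12 (U(O, p) = 3 - ((6*(3 + 5 - 28*O)/(7*O))*O + (p/(-12))*p) = 3 - ((6*(8 - 28*O)/(7*O))*O + (p*(-1/12))*p) = 3 - ((48/7 - 24*O) + (-p/12)*p) = 3 - ((48/7 - 24*O) - p²/12) = 3 - (48/7 - 24*O - p²/12) = 3 + (-48/7 + 24*O + p²/12) = -27/7 + 24*O + p²/12)
10*U(9, 6) = 10*(-27/7 + 24*9 + (1/12)*6²) = 10*(-27/7 + 216 + (1/12)*36) = 10*(-27/7 + 216 + 3) = 10*(1506/7) = 15060/7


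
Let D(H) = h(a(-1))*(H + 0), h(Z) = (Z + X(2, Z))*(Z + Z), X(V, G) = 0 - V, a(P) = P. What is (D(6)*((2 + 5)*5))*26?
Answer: 32760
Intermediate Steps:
X(V, G) = -V
h(Z) = 2*Z*(-2 + Z) (h(Z) = (Z - 1*2)*(Z + Z) = (Z - 2)*(2*Z) = (-2 + Z)*(2*Z) = 2*Z*(-2 + Z))
D(H) = 6*H (D(H) = (2*(-1)*(-2 - 1))*(H + 0) = (2*(-1)*(-3))*H = 6*H)
(D(6)*((2 + 5)*5))*26 = ((6*6)*((2 + 5)*5))*26 = (36*(7*5))*26 = (36*35)*26 = 1260*26 = 32760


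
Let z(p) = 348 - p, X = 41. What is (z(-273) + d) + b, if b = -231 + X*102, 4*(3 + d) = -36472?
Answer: -4549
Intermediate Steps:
d = -9121 (d = -3 + (1/4)*(-36472) = -3 - 9118 = -9121)
b = 3951 (b = -231 + 41*102 = -231 + 4182 = 3951)
(z(-273) + d) + b = ((348 - 1*(-273)) - 9121) + 3951 = ((348 + 273) - 9121) + 3951 = (621 - 9121) + 3951 = -8500 + 3951 = -4549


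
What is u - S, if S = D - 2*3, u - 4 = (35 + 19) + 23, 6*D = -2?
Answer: 262/3 ≈ 87.333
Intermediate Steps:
D = -⅓ (D = (⅙)*(-2) = -⅓ ≈ -0.33333)
u = 81 (u = 4 + ((35 + 19) + 23) = 4 + (54 + 23) = 4 + 77 = 81)
S = -19/3 (S = -⅓ - 2*3 = -⅓ - 6 = -19/3 ≈ -6.3333)
u - S = 81 - 1*(-19/3) = 81 + 19/3 = 262/3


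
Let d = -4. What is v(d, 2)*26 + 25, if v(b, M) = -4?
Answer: -79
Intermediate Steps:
v(d, 2)*26 + 25 = -4*26 + 25 = -104 + 25 = -79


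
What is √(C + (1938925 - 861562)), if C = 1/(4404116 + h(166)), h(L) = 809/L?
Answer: √575833188833873933773465/731084065 ≈ 1038.0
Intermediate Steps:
C = 166/731084065 (C = 1/(4404116 + 809/166) = 1/(731084065/166) = 166/731084065 ≈ 2.2706e-7)
√(C + (1938925 - 861562)) = √(166/731084065 + (1938925 - 861562)) = √(166/731084065 + 1077363) = √(787642921520761/731084065) = √575833188833873933773465/731084065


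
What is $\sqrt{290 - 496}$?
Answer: $i \sqrt{206} \approx 14.353 i$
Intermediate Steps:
$\sqrt{290 - 496} = \sqrt{-206} = i \sqrt{206}$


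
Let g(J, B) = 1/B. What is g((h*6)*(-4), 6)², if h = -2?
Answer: 1/36 ≈ 0.027778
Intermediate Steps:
g((h*6)*(-4), 6)² = (1/6)² = (⅙)² = 1/36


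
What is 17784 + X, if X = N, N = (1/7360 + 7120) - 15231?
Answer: 71193281/7360 ≈ 9673.0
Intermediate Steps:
N = -59696959/7360 (N = (1/7360 + 7120) - 15231 = 52403201/7360 - 15231 = -59696959/7360 ≈ -8111.0)
X = -59696959/7360 ≈ -8111.0
17784 + X = 17784 - 59696959/7360 = 71193281/7360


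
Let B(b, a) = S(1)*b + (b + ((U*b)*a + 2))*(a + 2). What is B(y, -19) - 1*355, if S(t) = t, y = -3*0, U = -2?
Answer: -389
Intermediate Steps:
y = 0
B(b, a) = b + (2 + a)*(2 + b - 2*a*b) (B(b, a) = 1*b + (b + ((-2*b)*a + 2))*(a + 2) = b + (b + (-2*a*b + 2))*(2 + a) = b + (b + (2 - 2*a*b))*(2 + a) = b + (2 + b - 2*a*b)*(2 + a) = b + (2 + a)*(2 + b - 2*a*b))
B(y, -19) - 1*355 = (4 + 2*(-19) + 3*0 - 3*(-19)*0 - 2*0*(-19)**2) - 1*355 = (4 - 38 + 0 + 0 - 2*0*361) - 355 = (4 - 38 + 0 + 0 + 0) - 355 = -34 - 355 = -389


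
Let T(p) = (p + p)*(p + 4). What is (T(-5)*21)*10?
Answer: 2100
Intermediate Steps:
T(p) = 2*p*(4 + p) (T(p) = (2*p)*(4 + p) = 2*p*(4 + p))
(T(-5)*21)*10 = ((2*(-5)*(4 - 5))*21)*10 = ((2*(-5)*(-1))*21)*10 = (10*21)*10 = 210*10 = 2100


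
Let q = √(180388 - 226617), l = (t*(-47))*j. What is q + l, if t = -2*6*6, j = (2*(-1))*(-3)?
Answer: 20304 + I*√46229 ≈ 20304.0 + 215.01*I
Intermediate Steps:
j = 6 (j = -2*(-3) = 6)
t = -72 (t = -12*6 = -72)
l = 20304 (l = -72*(-47)*6 = 3384*6 = 20304)
q = I*√46229 (q = √(-46229) = I*√46229 ≈ 215.01*I)
q + l = I*√46229 + 20304 = 20304 + I*√46229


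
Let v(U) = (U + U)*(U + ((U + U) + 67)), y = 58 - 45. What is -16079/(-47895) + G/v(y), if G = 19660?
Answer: 246482356/32999655 ≈ 7.4692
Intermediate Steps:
y = 13
v(U) = 2*U*(67 + 3*U) (v(U) = (2*U)*(U + (2*U + 67)) = (2*U)*(U + (67 + 2*U)) = (2*U)*(67 + 3*U) = 2*U*(67 + 3*U))
-16079/(-47895) + G/v(y) = -16079/(-47895) + 19660/((2*13*(67 + 3*13))) = -16079*(-1/47895) + 19660/((2*13*(67 + 39))) = 16079/47895 + 19660/((2*13*106)) = 16079/47895 + 19660/2756 = 16079/47895 + 19660*(1/2756) = 16079/47895 + 4915/689 = 246482356/32999655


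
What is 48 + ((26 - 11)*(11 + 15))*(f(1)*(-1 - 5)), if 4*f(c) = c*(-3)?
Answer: 1803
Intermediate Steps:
f(c) = -3*c/4 (f(c) = (c*(-3))/4 = (-3*c)/4 = -3*c/4)
48 + ((26 - 11)*(11 + 15))*(f(1)*(-1 - 5)) = 48 + ((26 - 11)*(11 + 15))*((-¾*1)*(-1 - 5)) = 48 + (15*26)*(-¾*(-6)) = 48 + 390*(9/2) = 48 + 1755 = 1803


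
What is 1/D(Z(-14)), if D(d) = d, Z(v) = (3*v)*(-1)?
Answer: 1/42 ≈ 0.023810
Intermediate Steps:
Z(v) = -3*v
1/D(Z(-14)) = 1/(-3*(-14)) = 1/42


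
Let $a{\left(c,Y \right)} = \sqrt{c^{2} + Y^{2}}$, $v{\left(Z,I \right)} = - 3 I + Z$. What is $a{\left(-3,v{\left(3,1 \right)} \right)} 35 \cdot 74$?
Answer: $7770$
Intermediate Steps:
$v{\left(Z,I \right)} = Z - 3 I$
$a{\left(c,Y \right)} = \sqrt{Y^{2} + c^{2}}$
$a{\left(-3,v{\left(3,1 \right)} \right)} 35 \cdot 74 = \sqrt{\left(3 - 3\right)^{2} + \left(-3\right)^{2}} \cdot 35 \cdot 74 = \sqrt{\left(3 - 3\right)^{2} + 9} \cdot 35 \cdot 74 = \sqrt{0^{2} + 9} \cdot 35 \cdot 74 = \sqrt{0 + 9} \cdot 35 \cdot 74 = \sqrt{9} \cdot 35 \cdot 74 = 3 \cdot 35 \cdot 74 = 105 \cdot 74 = 7770$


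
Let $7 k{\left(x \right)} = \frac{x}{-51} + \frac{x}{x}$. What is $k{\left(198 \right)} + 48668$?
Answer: $\frac{827349}{17} \approx 48668.0$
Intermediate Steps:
$k{\left(x \right)} = \frac{1}{7} - \frac{x}{357}$ ($k{\left(x \right)} = \frac{\frac{x}{-51} + \frac{x}{x}}{7} = \frac{x \left(- \frac{1}{51}\right) + 1}{7} = \frac{- \frac{x}{51} + 1}{7} = \frac{1 - \frac{x}{51}}{7} = \frac{1}{7} - \frac{x}{357}$)
$k{\left(198 \right)} + 48668 = \left(\frac{1}{7} - \frac{66}{119}\right) + 48668 = - \frac{7}{17} + 48668 = \frac{827349}{17}$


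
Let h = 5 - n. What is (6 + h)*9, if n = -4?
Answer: 135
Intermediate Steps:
h = 9 (h = 5 - 1*(-4) = 5 + 4 = 9)
(6 + h)*9 = (6 + 9)*9 = 15*9 = 135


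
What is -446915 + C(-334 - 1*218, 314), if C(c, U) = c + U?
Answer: -447153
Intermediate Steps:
C(c, U) = U + c
-446915 + C(-334 - 1*218, 314) = -446915 + (314 + (-334 - 1*218)) = -446915 + (314 + (-334 - 218)) = -446915 + (314 - 552) = -446915 - 238 = -447153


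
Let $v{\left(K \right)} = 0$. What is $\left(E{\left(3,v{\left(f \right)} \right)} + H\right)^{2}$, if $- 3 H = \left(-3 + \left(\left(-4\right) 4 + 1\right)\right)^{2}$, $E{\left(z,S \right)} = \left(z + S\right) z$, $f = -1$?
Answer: $9801$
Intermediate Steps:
$E{\left(z,S \right)} = z \left(S + z\right)$ ($E{\left(z,S \right)} = \left(S + z\right) z = z \left(S + z\right)$)
$H = -108$ ($H = - \frac{\left(-3 + \left(\left(-4\right) 4 + 1\right)\right)^{2}}{3} = - \frac{\left(-3 + \left(-16 + 1\right)\right)^{2}}{3} = - \frac{\left(-3 - 15\right)^{2}}{3} = - \frac{\left(-18\right)^{2}}{3} = \left(- \frac{1}{3}\right) 324 = -108$)
$\left(E{\left(3,v{\left(f \right)} \right)} + H\right)^{2} = \left(3 \left(0 + 3\right) - 108\right)^{2} = \left(3 \cdot 3 - 108\right)^{2} = \left(9 - 108\right)^{2} = \left(-99\right)^{2} = 9801$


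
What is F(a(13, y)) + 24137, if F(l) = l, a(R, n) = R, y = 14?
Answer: 24150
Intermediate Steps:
F(a(13, y)) + 24137 = 13 + 24137 = 24150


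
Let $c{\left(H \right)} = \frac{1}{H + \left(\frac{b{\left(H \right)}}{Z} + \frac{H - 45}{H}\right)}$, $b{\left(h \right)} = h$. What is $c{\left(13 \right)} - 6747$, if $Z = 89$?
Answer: $- \frac{83405257}{12362} \approx -6746.9$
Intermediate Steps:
$c{\left(H \right)} = \frac{1}{\frac{90 H}{89} + \frac{-45 + H}{H}}$ ($c{\left(H \right)} = \frac{1}{H + \left(\frac{H}{89} + \frac{H - 45}{H}\right)} = \frac{1}{H + \left(H \frac{1}{89} + \frac{-45 + H}{H}\right)} = \frac{1}{H + \left(\frac{H}{89} + \frac{-45 + H}{H}\right)} = \frac{1}{\frac{90 H}{89} + \frac{-45 + H}{H}}$)
$c{\left(13 \right)} - 6747 = 89 \cdot 13 \frac{1}{-4005 + 89 \cdot 13 + 90 \cdot 13^{2}} - 6747 = 89 \cdot 13 \frac{1}{-4005 + 1157 + 90 \cdot 169} - 6747 = 89 \cdot 13 \frac{1}{-4005 + 1157 + 15210} - 6747 = 89 \cdot 13 \cdot \frac{1}{12362} - 6747 = \frac{1157}{12362} - 6747 = - \frac{83405257}{12362}$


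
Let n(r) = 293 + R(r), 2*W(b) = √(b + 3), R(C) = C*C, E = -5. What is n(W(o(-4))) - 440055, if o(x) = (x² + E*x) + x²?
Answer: -1758993/4 ≈ -4.3975e+5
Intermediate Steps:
R(C) = C²
o(x) = -5*x + 2*x² (o(x) = (x² - 5*x) + x² = -5*x + 2*x²)
W(b) = √(3 + b)/2 (W(b) = √(b + 3)/2 = √(3 + b)/2)
n(r) = 293 + r²
n(W(o(-4))) - 440055 = (293 + (√(3 - 4*(-5 + 2*(-4)))/2)²) - 440055 = (293 + (√(3 - 4*(-5 - 8))/2)²) - 440055 = (293 + (√(3 - 4*(-13))/2)²) - 440055 = (293 + (√(3 + 52)/2)²) - 440055 = (293 + (√55/2)²) - 440055 = (293 + 55/4) - 440055 = 1227/4 - 440055 = -1758993/4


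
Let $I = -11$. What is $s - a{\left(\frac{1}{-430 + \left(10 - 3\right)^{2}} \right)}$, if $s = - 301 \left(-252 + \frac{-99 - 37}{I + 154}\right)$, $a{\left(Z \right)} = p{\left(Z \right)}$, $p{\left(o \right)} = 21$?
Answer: $\frac{10884769}{143} \approx 76117.0$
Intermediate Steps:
$a{\left(Z \right)} = 21$
$s = \frac{10887772}{143}$ ($s = - 301 \left(-252 + \frac{-99 - 37}{-11 + 154}\right) = - 301 \left(-252 - \frac{136}{143}\right) = \left(-301\right) \left(- \frac{36172}{143}\right) = \frac{10887772}{143} \approx 76138.0$)
$s - a{\left(\frac{1}{-430 + \left(10 - 3\right)^{2}} \right)} = \frac{10887772}{143} - 21 = \frac{10884769}{143}$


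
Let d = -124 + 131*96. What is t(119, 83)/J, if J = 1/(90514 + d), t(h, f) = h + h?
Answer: 24505908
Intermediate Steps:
t(h, f) = 2*h
d = 12452 (d = -124 + 12576 = 12452)
J = 1/102966 (J = 1/(90514 + 12452) = 1/102966 ≈ 9.7119e-6)
t(119, 83)/J = (2*119)/(1/102966) = 238*102966 = 24505908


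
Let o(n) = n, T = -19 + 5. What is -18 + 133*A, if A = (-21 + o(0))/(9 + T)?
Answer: 2703/5 ≈ 540.60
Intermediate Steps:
T = -14
A = 21/5 (A = (-21 + 0)/(9 - 14) = -21/(-5) = -21*(-⅕) = 21/5 ≈ 4.2000)
-18 + 133*A = -18 + 133*(21/5) = -18 + 2793/5 = 2703/5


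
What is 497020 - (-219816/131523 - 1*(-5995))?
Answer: 21527100297/43841 ≈ 4.9103e+5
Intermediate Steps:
497020 - (-219816/131523 - 1*(-5995)) = 497020 - (-219816*1/131523 + 5995) = 497020 - (-73272/43841 + 5995) = 497020 - 1*262753523/43841 = 497020 - 262753523/43841 = 21527100297/43841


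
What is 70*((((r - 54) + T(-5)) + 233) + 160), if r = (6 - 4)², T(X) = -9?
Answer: 23380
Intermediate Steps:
r = 4 (r = 2² = 4)
70*((((r - 54) + T(-5)) + 233) + 160) = 70*((((4 - 54) - 9) + 233) + 160) = 70*(((-50 - 9) + 233) + 160) = 70*((-59 + 233) + 160) = 70*(174 + 160) = 70*334 = 23380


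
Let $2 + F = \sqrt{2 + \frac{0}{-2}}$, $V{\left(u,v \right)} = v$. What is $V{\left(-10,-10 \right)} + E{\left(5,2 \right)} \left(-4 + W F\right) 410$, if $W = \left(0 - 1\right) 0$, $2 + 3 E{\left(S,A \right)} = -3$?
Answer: $\frac{8170}{3} \approx 2723.3$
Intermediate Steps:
$E{\left(S,A \right)} = - \frac{5}{3}$ ($E{\left(S,A \right)} = - \frac{2}{3} + \frac{1}{3} \left(-3\right) = - \frac{2}{3} - 1 = - \frac{5}{3}$)
$F = -2 + \sqrt{2}$ ($F = -2 + \sqrt{2 + \frac{0}{-2}} = -2 + \sqrt{2 + 0 \left(- \frac{1}{2}\right)} = -2 + \sqrt{2 + 0} = -2 + \sqrt{2} \approx -0.58579$)
$W = 0$ ($W = \left(-1\right) 0 = 0$)
$V{\left(-10,-10 \right)} + E{\left(5,2 \right)} \left(-4 + W F\right) 410 = -10 + - \frac{5 \left(-4 + 0 \left(-2 + \sqrt{2}\right)\right)}{3} \cdot 410 = -10 + - \frac{5 \left(-4 + 0\right)}{3} \cdot 410 = -10 + \left(- \frac{5}{3}\right) \left(-4\right) 410 = -10 + \frac{20}{3} \cdot 410 = -10 + \frac{8200}{3} = \frac{8170}{3}$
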